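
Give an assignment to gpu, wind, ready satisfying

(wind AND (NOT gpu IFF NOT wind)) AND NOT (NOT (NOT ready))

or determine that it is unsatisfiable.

gpu: True; wind: True; ready: False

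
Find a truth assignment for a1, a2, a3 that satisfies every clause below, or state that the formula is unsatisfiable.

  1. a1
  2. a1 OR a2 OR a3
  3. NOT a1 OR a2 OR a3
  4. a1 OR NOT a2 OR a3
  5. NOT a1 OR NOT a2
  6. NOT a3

Unsatisfiable

Case a1 = True:
  (NOT a1 OR NOT a2) forces a2 = False.
  (NOT a1 OR a2 OR a3) forces a3 = True.
  Clause (NOT a3) is falsified — contradiction.
Case a1 = False:
  Clause (a1) is falsified — contradiction.
Both cases fail, so the formula is unsatisfiable.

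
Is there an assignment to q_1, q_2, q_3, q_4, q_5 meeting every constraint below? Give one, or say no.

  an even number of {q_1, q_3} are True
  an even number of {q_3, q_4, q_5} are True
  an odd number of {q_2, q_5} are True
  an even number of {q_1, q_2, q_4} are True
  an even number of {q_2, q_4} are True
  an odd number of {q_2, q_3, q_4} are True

No satisfying assignment exists.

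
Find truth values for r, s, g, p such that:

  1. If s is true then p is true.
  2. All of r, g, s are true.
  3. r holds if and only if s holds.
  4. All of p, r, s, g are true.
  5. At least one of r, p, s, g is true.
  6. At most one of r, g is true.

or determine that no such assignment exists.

Case r = True:
  (2) forces g = True.
  Constraint (6) is violated (r=T, g=T) — contradiction.
Case r = False:
  Constraint (2) is violated (r=F) — contradiction.
Both cases fail — unsatisfiable.

No satisfying assignment exists.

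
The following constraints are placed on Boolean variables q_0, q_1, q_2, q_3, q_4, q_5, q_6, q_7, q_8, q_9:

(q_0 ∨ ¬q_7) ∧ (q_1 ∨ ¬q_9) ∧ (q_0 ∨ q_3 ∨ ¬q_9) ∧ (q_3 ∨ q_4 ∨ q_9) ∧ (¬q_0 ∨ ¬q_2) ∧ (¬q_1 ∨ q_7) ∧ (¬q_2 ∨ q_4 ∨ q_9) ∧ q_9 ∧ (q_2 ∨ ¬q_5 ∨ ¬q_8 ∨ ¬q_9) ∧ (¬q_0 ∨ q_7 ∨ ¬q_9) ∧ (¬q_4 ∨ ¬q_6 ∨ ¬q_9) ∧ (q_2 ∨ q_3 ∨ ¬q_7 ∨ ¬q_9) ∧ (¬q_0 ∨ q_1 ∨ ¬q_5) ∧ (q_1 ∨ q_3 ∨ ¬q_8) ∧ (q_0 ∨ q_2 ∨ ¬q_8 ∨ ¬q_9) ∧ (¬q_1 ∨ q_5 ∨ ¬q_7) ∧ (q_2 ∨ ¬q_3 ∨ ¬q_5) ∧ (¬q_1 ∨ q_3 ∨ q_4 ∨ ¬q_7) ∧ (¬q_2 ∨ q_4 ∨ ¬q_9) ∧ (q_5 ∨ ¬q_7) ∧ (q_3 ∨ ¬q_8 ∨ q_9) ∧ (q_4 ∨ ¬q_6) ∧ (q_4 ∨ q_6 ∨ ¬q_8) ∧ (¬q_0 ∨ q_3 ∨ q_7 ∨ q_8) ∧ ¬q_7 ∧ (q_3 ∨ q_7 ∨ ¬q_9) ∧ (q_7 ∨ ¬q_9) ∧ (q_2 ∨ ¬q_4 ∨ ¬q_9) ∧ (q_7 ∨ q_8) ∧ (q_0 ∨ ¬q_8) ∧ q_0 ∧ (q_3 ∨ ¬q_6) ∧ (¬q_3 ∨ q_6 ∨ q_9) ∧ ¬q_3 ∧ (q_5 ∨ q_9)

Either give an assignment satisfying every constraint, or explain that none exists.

Case q_1 = True:
  (¬q_1 ∨ q_7) forces q_7 = True.
  Clause (¬q_7) is falsified — contradiction.
Case q_1 = False:
  (q_1 ∨ ¬q_9) forces q_9 = False.
  Clause (q_9) is falsified — contradiction.
Both cases fail, so the formula is unsatisfiable.

UNSATISFIABLE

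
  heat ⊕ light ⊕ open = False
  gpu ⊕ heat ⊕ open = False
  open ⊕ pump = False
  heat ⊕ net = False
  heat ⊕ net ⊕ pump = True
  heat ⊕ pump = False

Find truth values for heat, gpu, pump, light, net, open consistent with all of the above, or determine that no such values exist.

heat = True; gpu = False; pump = True; light = False; net = True; open = True

heat ⊕ light ⊕ open = T ⊕ F ⊕ T = False ✓
gpu ⊕ heat ⊕ open = F ⊕ T ⊕ T = False ✓
open ⊕ pump = T ⊕ T = False ✓
heat ⊕ net = T ⊕ T = False ✓
heat ⊕ net ⊕ pump = T ⊕ T ⊕ T = True ✓
heat ⊕ pump = T ⊕ T = False ✓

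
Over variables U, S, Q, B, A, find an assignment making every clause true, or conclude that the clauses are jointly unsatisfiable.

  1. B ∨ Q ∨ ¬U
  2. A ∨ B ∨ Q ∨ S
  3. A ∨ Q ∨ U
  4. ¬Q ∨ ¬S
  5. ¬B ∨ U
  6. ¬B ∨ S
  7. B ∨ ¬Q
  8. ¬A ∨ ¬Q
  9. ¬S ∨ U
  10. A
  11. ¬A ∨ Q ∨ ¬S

U: False, S: False, Q: False, B: False, A: True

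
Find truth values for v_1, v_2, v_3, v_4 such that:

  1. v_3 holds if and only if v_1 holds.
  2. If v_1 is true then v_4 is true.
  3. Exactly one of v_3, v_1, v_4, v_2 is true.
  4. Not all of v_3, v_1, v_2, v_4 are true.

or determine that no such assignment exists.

v_1 = False; v_2 = True; v_3 = False; v_4 = False

  (1) v_3=F, v_1=F — same ✓
  (2) v_1=F ⇒ v_4: vacuous ✓
  (3) {v_3, v_1, v_4, v_2}: 1 true — exactly one ✓
  (4) {v_3, v_1, v_2, v_4}: 1/4 true — not all ✓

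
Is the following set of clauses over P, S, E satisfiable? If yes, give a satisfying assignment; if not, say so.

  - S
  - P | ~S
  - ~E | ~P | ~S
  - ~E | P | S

Unit clause (S) forces S = True.
In (P | ~S) only P is left, so P = True.
In (~E | ~P | ~S) only ~E is left, so E = False.
All clauses satisfied.

P = True, S = True, E = False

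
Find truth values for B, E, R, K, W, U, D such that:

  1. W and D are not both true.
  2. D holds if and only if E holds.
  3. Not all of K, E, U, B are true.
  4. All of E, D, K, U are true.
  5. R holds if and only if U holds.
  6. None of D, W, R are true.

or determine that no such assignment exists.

Unsatisfiable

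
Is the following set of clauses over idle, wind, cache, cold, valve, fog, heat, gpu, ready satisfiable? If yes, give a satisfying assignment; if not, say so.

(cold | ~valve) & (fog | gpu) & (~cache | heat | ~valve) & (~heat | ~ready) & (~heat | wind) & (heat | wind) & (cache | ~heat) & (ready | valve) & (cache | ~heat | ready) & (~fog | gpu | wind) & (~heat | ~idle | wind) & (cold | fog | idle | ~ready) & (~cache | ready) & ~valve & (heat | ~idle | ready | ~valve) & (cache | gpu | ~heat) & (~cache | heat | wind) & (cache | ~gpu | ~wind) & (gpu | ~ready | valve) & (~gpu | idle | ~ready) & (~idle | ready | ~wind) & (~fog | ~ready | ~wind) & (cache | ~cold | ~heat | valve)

idle = True; wind = True; cache = True; cold = True; valve = False; fog = False; heat = False; gpu = True; ready = True

Unit clause (~valve) forces valve = False.
In (ready | valve) only ready is left, so ready = True.
In (gpu | ~ready | valve) only gpu is left, so gpu = True.
In (~gpu | idle | ~ready) only idle is left, so idle = True.
In (~heat | ~ready) only ~heat is left, so heat = False.
In (heat | wind) only wind is left, so wind = True.
In (cache | ~gpu | ~wind) only cache is left, so cache = True.
In (~fog | ~ready | ~wind) only ~fog is left, so fog = False.
Set cold = True.
All clauses satisfied.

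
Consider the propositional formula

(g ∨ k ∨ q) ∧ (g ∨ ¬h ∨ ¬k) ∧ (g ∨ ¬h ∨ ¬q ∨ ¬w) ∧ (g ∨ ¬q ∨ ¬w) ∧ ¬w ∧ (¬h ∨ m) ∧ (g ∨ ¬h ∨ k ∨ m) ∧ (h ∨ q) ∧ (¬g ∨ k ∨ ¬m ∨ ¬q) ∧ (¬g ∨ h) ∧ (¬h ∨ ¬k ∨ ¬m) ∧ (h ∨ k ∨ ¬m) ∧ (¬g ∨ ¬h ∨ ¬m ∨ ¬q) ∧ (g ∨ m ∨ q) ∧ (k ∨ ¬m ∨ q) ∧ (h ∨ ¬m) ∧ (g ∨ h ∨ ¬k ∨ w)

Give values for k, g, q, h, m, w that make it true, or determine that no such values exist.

Unit clause (¬w) forces w = False.
Set k = False.
Try g = True:
  (¬g ∨ h) forces h = True.
  (¬h ∨ m) forces m = True.
  (¬g ∨ k ∨ ¬m ∨ ¬q) forces q = False.
  clause (k ∨ ¬m ∨ q) is falsified — backtrack.
So g = False.
  then (g ∨ k ∨ q) forces q = True.
Set h = True.
  then (¬h ∨ m) forces m = True.
All clauses satisfied.

k=F, g=F, q=T, h=T, m=T, w=F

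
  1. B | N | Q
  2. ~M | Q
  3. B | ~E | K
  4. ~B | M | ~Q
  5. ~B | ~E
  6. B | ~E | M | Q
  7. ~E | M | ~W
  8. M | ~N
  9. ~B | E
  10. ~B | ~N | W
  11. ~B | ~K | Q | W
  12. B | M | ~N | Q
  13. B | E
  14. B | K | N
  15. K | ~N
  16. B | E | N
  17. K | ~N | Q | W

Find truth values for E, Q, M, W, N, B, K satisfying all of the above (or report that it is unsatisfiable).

E=T; Q=T; M=F; W=F; N=F; B=F; K=T

Try E = False:
  (~B | E) forces B = False.
  clause (B | E) is falsified — backtrack.
So E = True.
  then (~B | ~E) forces B = False.
  then (B | ~E | K) forces K = True.
Set Q = True.
Set M = False.
  then (~E | M | ~W) forces W = False.
  then (M | ~N) forces N = False.
All clauses satisfied.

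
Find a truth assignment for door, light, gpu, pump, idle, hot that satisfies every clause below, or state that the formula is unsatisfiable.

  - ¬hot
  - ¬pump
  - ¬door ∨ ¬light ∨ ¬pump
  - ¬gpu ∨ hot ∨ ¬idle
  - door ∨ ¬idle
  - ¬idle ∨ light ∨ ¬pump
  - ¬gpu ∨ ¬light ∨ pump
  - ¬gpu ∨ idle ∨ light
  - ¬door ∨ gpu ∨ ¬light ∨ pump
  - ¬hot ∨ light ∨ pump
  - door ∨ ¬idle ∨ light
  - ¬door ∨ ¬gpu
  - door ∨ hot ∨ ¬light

door=F; light=F; gpu=F; pump=F; idle=F; hot=F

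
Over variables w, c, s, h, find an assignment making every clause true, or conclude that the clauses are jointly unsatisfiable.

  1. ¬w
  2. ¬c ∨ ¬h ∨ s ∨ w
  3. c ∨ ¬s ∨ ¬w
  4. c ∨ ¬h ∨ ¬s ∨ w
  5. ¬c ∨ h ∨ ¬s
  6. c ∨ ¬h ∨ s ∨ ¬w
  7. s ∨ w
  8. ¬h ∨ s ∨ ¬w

w = False, c = True, s = True, h = True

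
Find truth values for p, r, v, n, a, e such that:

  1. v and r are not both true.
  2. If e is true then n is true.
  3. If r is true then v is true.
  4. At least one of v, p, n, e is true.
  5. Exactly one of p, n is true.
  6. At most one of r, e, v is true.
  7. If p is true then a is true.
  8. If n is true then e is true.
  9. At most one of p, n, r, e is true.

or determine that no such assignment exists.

p=T; r=F; v=T; n=F; a=T; e=F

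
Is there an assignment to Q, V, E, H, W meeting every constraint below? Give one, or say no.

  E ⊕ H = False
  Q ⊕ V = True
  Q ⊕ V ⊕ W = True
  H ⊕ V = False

Q = True, V = False, E = False, H = False, W = False

E ⊕ H = F ⊕ F = False ✓
Q ⊕ V = T ⊕ F = True ✓
Q ⊕ V ⊕ W = T ⊕ F ⊕ F = True ✓
H ⊕ V = F ⊕ F = False ✓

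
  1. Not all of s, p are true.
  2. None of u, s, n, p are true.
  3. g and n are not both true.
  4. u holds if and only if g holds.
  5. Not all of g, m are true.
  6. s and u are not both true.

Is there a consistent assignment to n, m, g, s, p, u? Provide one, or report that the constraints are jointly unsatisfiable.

n=F; m=F; g=F; s=F; p=F; u=F

  (1) {s, p}: 0/2 true — not all ✓
  (2) {u, s, n, p}: 0 true — none ✓
  (3) g=F, n=F — not both ✓
  (4) u=F, g=F — same ✓
  (5) {g, m}: 0/2 true — not all ✓
  (6) s=F, u=F — not both ✓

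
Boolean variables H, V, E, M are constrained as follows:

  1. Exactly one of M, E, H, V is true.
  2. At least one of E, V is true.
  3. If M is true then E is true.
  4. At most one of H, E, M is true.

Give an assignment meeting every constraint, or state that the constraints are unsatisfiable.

H = False, V = False, E = True, M = False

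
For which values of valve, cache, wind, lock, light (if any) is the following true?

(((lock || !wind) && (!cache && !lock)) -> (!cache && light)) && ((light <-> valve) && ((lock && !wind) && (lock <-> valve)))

valve = True; cache = True; wind = False; lock = True; light = True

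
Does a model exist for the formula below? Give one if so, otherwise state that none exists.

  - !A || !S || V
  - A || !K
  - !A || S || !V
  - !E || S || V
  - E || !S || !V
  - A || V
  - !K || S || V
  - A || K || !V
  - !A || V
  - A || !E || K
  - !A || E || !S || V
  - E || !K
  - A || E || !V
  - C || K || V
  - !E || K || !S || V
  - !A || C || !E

Set K = True.
  then (A || !K) forces A = True.
  then (!A || V) forces V = True.
  then (E || !K) forces E = True.
  then (!A || C || !E) forces C = True.
  then (!A || S || !V) forces S = True.
All clauses satisfied.

K: True, V: True, E: True, C: True, S: True, A: True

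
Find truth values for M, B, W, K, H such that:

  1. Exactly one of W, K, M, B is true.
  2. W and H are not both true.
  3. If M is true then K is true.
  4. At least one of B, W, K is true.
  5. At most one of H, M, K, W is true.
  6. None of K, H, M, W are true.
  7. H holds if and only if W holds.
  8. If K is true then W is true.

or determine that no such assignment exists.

M=F; B=T; W=F; K=F; H=F

  (1) {W, K, M, B}: 1 true — exactly one ✓
  (2) W=F, H=F — not both ✓
  (3) M=F ⇒ K: vacuous ✓
  (4) {B, W, K}: 1 true — at least one ✓
  (5) {H, M, K, W}: 0 true — at most one ✓
  (6) {K, H, M, W}: 0 true — none ✓
  (7) H=F, W=F — same ✓
  (8) K=F ⇒ W: vacuous ✓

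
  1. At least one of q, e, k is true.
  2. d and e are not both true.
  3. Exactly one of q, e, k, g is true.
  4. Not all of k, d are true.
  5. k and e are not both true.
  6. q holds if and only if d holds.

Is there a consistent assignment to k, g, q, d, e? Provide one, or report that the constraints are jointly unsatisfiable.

k = True, g = False, q = False, d = False, e = False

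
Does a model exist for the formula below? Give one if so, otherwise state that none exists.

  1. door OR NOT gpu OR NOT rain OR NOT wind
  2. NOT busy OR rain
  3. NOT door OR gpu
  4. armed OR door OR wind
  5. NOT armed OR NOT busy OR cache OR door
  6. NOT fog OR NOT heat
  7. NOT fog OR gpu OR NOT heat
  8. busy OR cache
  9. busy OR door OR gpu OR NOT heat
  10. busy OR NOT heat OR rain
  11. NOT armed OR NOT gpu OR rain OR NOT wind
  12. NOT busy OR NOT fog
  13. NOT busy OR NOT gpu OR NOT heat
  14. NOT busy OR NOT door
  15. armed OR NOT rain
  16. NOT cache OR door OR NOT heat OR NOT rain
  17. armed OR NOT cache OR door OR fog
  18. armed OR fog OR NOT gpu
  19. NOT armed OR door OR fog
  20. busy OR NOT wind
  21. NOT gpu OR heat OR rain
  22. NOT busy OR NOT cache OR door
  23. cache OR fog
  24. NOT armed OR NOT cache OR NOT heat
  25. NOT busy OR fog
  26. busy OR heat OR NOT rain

gpu: False; busy: False; fog: True; rain: False; door: False; armed: True; wind: False; heat: False; cache: True

Set gpu = False.
  then (NOT door OR gpu) forces door = False.
Try busy = True:
  (NOT busy OR rain) forces rain = True.
  (NOT busy OR NOT fog) forces fog = False.
  clause (NOT busy OR fog) is falsified — backtrack.
So busy = False.
  then (busy OR cache) forces cache = True.
  then (busy OR door OR gpu OR NOT heat) forces heat = False.
  then (busy OR NOT wind) forces wind = False.
  then (busy OR heat OR NOT rain) forces rain = False.
  then (armed OR door OR wind) forces armed = True.
  then (NOT armed OR door OR fog) forces fog = True.
All clauses satisfied.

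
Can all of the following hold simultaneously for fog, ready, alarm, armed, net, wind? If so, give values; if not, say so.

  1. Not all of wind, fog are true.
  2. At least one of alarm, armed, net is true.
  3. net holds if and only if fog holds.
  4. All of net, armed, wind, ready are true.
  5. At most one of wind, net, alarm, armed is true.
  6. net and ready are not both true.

No satisfying assignment exists.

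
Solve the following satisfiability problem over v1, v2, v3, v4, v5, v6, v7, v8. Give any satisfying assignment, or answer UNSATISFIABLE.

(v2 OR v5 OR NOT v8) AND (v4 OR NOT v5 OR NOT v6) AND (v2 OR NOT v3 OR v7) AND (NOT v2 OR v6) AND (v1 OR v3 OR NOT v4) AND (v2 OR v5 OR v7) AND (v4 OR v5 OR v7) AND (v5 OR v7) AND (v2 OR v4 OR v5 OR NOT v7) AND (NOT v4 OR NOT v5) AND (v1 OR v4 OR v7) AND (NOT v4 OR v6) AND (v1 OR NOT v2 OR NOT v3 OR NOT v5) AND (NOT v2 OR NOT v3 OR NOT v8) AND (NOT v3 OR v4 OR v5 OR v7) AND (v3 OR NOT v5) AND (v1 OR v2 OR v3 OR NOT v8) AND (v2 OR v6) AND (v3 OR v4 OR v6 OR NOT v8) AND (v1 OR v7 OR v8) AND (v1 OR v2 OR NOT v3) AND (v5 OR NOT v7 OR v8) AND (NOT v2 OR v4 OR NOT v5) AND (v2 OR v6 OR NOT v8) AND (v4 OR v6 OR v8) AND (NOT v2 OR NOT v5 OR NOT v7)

Set v1 = True.
Set v2 = True.
  then (NOT v2 OR v6) forces v6 = True.
Set v3 = False.
  then (v3 OR NOT v5) forces v5 = False.
  then (v5 OR v7) forces v7 = True.
  then (v5 OR NOT v7 OR v8) forces v8 = True.
Set v4 = True.
All clauses satisfied.

v1: True; v2: True; v3: False; v4: True; v5: False; v6: True; v7: True; v8: True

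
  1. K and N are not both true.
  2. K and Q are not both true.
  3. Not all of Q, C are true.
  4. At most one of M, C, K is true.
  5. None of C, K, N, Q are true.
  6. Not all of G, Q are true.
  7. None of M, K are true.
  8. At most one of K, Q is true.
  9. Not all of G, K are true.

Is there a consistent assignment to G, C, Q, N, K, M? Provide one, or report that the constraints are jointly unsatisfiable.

G: True, C: False, Q: False, N: False, K: False, M: False

  (1) K=F, N=F — not both ✓
  (2) K=F, Q=F — not both ✓
  (3) {Q, C}: 0/2 true — not all ✓
  (4) {M, C, K}: 0 true — at most one ✓
  (5) {C, K, N, Q}: 0 true — none ✓
  (6) {G, Q}: 1/2 true — not all ✓
  (7) {M, K}: 0 true — none ✓
  (8) {K, Q}: 0 true — at most one ✓
  (9) {G, K}: 1/2 true — not all ✓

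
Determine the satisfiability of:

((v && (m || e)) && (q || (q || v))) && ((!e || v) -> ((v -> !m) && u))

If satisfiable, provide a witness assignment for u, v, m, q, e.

u = True, v = True, m = False, q = False, e = True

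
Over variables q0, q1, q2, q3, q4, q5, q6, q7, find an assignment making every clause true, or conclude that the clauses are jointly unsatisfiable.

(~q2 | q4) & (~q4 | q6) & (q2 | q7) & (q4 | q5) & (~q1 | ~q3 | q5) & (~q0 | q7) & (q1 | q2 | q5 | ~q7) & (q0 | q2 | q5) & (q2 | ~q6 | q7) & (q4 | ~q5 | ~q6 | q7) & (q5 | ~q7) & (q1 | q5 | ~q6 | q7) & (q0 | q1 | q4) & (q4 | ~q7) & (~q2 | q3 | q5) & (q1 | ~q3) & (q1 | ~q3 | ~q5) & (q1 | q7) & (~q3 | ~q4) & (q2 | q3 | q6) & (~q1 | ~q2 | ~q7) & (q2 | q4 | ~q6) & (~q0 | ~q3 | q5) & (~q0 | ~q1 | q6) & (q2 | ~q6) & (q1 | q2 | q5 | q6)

Set q0 = False.
Set q1 = False.
  then (q0 | q1 | q4) forces q4 = True.
  then (q1 | ~q3) forces q3 = False.
  then (q1 | q7) forces q7 = True.
  then (~q4 | q6) forces q6 = True.
  then (q5 | ~q7) forces q5 = True.
  then (q2 | ~q6) forces q2 = True.
All clauses satisfied.

q0=F, q1=F, q2=T, q3=F, q4=T, q5=T, q6=T, q7=T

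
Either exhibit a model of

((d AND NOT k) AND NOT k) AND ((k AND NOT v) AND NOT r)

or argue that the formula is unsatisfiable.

Case k = True: the conjunct NOT k is False.
Case k = False: the conjunct k is False.
Both cases fail — unsatisfiable.

The formula is unsatisfiable.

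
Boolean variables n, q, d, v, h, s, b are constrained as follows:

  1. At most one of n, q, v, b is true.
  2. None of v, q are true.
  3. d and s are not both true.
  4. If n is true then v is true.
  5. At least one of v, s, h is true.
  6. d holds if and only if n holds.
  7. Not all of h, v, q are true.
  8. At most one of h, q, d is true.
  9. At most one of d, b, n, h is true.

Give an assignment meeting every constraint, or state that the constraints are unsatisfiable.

n=F, q=F, d=F, v=F, h=F, s=T, b=T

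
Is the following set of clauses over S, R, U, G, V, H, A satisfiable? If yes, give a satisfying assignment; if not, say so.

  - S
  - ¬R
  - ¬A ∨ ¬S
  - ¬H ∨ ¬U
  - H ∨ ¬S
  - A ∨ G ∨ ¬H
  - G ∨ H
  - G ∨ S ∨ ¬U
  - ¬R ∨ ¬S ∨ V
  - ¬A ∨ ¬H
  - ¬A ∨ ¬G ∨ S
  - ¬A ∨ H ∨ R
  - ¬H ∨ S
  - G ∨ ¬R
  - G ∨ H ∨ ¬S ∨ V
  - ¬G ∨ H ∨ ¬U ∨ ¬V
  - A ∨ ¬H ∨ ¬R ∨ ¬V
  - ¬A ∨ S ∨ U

S=T, R=F, U=F, G=T, V=T, H=T, A=F

Unit clause (S) forces S = True.
Unit clause (¬R) forces R = False.
In (¬A ∨ ¬S) only ¬A is left, so A = False.
In (H ∨ ¬S) only H is left, so H = True.
In (A ∨ G ∨ ¬H) only G is left, so G = True.
In (¬H ∨ ¬U) only ¬U is left, so U = False.
Set V = True.
All clauses satisfied.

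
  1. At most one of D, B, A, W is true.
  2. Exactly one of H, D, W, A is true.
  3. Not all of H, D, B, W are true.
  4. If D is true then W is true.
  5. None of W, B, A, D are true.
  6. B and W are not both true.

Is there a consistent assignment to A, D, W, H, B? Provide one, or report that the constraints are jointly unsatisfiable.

A=F, D=F, W=F, H=T, B=F

  (1) {D, B, A, W}: 0 true — at most one ✓
  (2) {H, D, W, A}: 1 true — exactly one ✓
  (3) {H, D, B, W}: 1/4 true — not all ✓
  (4) D=F ⇒ W: vacuous ✓
  (5) {W, B, A, D}: 0 true — none ✓
  (6) B=F, W=F — not both ✓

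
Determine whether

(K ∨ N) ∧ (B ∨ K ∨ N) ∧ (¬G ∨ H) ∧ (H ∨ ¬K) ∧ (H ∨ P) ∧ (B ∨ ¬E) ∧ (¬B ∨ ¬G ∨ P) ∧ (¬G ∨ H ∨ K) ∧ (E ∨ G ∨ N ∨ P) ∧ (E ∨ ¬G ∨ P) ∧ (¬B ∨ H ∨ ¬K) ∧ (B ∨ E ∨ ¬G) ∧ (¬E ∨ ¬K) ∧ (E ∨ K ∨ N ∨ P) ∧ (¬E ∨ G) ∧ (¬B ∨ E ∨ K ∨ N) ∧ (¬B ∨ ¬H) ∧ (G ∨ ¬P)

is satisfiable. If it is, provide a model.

Set N = True.
Set K = False.
Try E = True:
  (B ∨ ¬E) forces B = True.
  (¬E ∨ G) forces G = True.
  (¬G ∨ H) forces H = True.
  clause (¬B ∨ ¬H) is falsified — backtrack.
So E = False.
Try P = True:
  (G ∨ ¬P) forces G = True.
  (¬G ∨ H) forces H = True.
  (B ∨ E ∨ ¬G) forces B = True.
  clause (¬B ∨ ¬H) is falsified — backtrack.
So P = False.
  then (H ∨ P) forces H = True.
  then (E ∨ ¬G ∨ P) forces G = False.
  then (¬B ∨ ¬H) forces B = False.
All clauses satisfied.

N: True, K: False, E: False, P: False, H: True, G: False, B: False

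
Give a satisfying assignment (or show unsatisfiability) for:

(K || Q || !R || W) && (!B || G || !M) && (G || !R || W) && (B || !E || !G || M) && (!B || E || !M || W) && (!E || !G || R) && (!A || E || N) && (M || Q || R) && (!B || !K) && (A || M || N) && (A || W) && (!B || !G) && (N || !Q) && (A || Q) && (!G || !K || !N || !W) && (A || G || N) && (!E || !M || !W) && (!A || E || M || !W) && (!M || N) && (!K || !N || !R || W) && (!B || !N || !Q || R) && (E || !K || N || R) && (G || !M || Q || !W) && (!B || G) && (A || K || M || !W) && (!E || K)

N = True, R = True, M = True, E = False, B = False, A = True, W = True, G = False, K = True, Q = True

Set N = True.
Set R = True.
Set M = True.
Set E = False.
Try B = True:
  (!B || G || !M) forces G = True.
  clause (!B || !G) is falsified — backtrack.
So B = False.
Set A = True.
Set W = True.
Set G = False.
  then (G || !M || Q || !W) forces Q = True.
Set K = True.
All clauses satisfied.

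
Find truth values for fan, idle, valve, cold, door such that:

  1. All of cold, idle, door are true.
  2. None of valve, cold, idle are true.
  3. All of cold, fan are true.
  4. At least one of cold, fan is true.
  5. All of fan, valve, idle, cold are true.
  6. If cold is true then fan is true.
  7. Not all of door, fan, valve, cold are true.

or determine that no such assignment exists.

Case idle = True:
  Constraint (2) is violated (idle=T) — contradiction.
Case idle = False:
  Constraint (1) is violated (idle=F) — contradiction.
Both cases fail — unsatisfiable.

No satisfying assignment exists.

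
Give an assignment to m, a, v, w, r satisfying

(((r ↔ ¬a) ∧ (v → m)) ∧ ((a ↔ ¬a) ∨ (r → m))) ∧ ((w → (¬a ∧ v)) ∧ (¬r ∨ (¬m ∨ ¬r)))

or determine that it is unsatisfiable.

m = True, a = True, v = True, w = False, r = False

  ((r ↔ ¬a) ∧ (v → m)) ∧ ((a ↔ ¬a) ∨ (r → m)) = True
    (r ↔ ¬a) ∧ (v → m) = True
      r ↔ ¬a = True
        ¬a = False
      v → m = True
    (a ↔ ¬a) ∨ (r → m) = True
      a ↔ ¬a = False
        ¬a = False
      r → m = True
  (w → (¬a ∧ v)) ∧ (¬r ∨ (¬m ∨ ¬r)) = True
    w → (¬a ∧ v) = True
      ¬a ∧ v = False
        ¬a = False
    ¬r ∨ (¬m ∨ ¬r) = True
      ¬r = True
      ¬m ∨ ¬r = True
        ¬m = False
        ¬r = True
Both conjuncts True, so the formula holds.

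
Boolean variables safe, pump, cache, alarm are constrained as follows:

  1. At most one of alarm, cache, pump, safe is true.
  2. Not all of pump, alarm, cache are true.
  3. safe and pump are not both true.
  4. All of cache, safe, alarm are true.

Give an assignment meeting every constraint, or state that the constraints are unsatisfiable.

Case safe = True:
  (1) with safe=T forces alarm = False.
  Constraint (4) is violated (alarm=F) — contradiction.
Case safe = False:
  Constraint (4) is violated (safe=F) — contradiction.
Both cases fail — unsatisfiable.

Unsatisfiable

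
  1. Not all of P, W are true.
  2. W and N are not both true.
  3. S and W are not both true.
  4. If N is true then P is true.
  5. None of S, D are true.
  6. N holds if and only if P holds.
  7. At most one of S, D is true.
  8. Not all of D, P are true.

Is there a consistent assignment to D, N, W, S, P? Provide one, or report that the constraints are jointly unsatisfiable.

D=F, N=T, W=F, S=F, P=T

  (1) {P, W}: 1/2 true — not all ✓
  (2) W=F, N=T — not both ✓
  (3) S=F, W=F — not both ✓
  (4) N=T ⇒ P: T ✓
  (5) {S, D}: 0 true — none ✓
  (6) N=T, P=T — same ✓
  (7) {S, D}: 0 true — at most one ✓
  (8) {D, P}: 1/2 true — not all ✓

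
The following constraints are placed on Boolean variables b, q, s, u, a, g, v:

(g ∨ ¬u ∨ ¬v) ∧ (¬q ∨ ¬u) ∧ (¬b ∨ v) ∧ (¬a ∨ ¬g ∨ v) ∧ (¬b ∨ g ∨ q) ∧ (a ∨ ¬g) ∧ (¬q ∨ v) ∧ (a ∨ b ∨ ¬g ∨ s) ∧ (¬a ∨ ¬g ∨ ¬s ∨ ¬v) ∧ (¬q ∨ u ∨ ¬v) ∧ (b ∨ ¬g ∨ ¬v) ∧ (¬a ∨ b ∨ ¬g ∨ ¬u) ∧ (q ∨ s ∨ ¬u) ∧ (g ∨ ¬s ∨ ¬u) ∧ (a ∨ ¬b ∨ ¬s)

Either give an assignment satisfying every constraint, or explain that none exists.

b: False, q: False, s: False, u: False, a: False, g: False, v: True

Set b = False.
Set q = False.
Set s = False.
  then (q ∨ s ∨ ¬u) forces u = False.
Set a = False.
  then (a ∨ ¬g) forces g = False.
Set v = True.
All clauses satisfied.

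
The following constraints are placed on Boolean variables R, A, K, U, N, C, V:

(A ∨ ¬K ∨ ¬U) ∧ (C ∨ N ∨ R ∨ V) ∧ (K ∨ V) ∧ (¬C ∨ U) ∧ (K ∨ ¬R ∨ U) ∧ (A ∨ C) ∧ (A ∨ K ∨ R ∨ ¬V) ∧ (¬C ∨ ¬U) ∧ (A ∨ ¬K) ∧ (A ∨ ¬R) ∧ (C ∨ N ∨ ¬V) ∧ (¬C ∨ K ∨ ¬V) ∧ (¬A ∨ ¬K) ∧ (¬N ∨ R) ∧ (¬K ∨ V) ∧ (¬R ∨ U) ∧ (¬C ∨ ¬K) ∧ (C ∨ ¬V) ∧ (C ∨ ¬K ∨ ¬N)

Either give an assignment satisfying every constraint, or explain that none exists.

Case K = True:
  (A ∨ ¬K) forces A = True.
  Clause (¬A ∨ ¬K) is falsified — contradiction.
Case K = False:
  (K ∨ V) forces V = True.
  (¬C ∨ K ∨ ¬V) forces C = False.
  Clause (C ∨ ¬V) is falsified — contradiction.
Both cases fail, so the formula is unsatisfiable.

Unsatisfiable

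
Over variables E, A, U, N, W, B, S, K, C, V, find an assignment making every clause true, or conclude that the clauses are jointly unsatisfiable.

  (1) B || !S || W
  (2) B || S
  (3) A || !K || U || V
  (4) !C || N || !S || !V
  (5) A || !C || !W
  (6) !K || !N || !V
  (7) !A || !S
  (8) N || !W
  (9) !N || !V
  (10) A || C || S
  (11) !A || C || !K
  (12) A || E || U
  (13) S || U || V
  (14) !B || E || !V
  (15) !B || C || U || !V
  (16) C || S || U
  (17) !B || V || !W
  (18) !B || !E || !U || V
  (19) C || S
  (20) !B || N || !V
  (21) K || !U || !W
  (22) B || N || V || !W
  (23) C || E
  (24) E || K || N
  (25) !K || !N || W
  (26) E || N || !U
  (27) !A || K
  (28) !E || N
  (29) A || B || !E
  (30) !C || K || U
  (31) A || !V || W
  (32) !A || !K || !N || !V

Set E = True.
  then (!E || N) forces N = True.
  then (!N || !V) forces V = False.
Try A = True:
  (!A || !S) forces S = False.
  (B || S) forces B = True.
  (S || U || V) forces U = True.
  clause (!B || !E || !U || V) is falsified — backtrack.
So A = False.
  then (A || B || !E) forces B = True.
  then (!B || V || !W) forces W = False.
  then (!B || !E || !U || V) forces U = False.
  then (!K || !N || W) forces K = False.
  then (!C || K || U) forces C = False.
  then (A || C || S) forces S = True.
All clauses satisfied.

E: True, A: False, U: False, N: True, W: False, B: True, S: True, K: False, C: False, V: False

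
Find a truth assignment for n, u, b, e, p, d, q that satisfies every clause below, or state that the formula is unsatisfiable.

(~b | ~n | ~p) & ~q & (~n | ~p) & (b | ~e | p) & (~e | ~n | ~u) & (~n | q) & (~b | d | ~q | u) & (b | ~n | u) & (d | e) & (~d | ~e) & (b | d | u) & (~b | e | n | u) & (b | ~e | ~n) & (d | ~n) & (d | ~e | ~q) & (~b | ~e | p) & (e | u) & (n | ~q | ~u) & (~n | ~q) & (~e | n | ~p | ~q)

n=F, u=T, b=F, e=T, p=T, d=F, q=F

Unit clause (~q) forces q = False.
In (~n | q) only ~n is left, so n = False.
Set u = True.
Set b = False.
Set e = True.
  then (b | ~e | p) forces p = True.
  then (~d | ~e) forces d = False.
All clauses satisfied.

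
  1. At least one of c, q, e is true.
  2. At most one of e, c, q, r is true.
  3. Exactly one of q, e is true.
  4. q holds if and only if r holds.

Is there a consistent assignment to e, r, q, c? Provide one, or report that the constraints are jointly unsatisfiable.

e: True; r: False; q: False; c: False

  (1) {c, q, e}: 1 true — at least one ✓
  (2) {e, c, q, r}: 1 true — at most one ✓
  (3) {q, e}: 1 true — exactly one ✓
  (4) q=F, r=F — same ✓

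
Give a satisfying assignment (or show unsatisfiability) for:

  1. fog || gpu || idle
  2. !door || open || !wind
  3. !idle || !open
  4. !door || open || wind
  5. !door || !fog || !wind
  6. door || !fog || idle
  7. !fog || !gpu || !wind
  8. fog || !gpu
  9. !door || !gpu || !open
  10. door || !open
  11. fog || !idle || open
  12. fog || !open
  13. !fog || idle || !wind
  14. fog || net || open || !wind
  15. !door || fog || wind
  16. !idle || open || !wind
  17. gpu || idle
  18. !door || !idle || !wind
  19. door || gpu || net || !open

Try fog = False:
  (fog || !gpu) forces gpu = False.
  (fog || gpu || idle) forces idle = True.
  (!idle || !open) forces open = False.
  clause (fog || !idle || open) is falsified — backtrack.
So fog = True.
Set gpu = False.
  then (gpu || idle) forces idle = True.
  then (!idle || !open) forces open = False.
  then (!idle || open || !wind) forces wind = False.
  then (!door || open || wind) forces door = False.
Set net = False.
All clauses satisfied.

fog = True; gpu = False; wind = False; net = False; open = False; door = False; idle = True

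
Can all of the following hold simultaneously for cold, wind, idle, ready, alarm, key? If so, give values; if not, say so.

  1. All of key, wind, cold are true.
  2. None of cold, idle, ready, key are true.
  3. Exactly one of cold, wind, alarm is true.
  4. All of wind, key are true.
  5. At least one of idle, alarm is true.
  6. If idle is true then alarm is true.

No satisfying assignment exists.

Case cold = True:
  Constraint (2) is violated (cold=T) — contradiction.
Case cold = False:
  Constraint (1) is violated (cold=F) — contradiction.
Both cases fail — unsatisfiable.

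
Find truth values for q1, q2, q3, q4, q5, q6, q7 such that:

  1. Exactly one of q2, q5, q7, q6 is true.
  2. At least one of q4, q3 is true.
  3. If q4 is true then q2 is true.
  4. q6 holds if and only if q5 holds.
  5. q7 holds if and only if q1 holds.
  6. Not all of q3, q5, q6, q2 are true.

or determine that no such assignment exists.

q1: False; q2: True; q3: True; q4: False; q5: False; q6: False; q7: False

  (1) {q2, q5, q7, q6}: 1 true — exactly one ✓
  (2) {q4, q3}: 1 true — at least one ✓
  (3) q4=F ⇒ q2: vacuous ✓
  (4) q6=F, q5=F — same ✓
  (5) q7=F, q1=F — same ✓
  (6) {q3, q5, q6, q2}: 2/4 true — not all ✓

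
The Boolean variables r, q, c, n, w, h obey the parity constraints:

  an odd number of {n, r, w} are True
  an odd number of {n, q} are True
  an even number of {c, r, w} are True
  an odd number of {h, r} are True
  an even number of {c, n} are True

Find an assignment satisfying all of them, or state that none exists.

Adding constraints 1, 3, 5 mod 2: every variable appears an even number of times on the left, so the left side is 0.
But the right sides sum to 1 (mod 2). 0 ≠ 1 — the system is inconsistent.

Unsatisfiable — no assignment works.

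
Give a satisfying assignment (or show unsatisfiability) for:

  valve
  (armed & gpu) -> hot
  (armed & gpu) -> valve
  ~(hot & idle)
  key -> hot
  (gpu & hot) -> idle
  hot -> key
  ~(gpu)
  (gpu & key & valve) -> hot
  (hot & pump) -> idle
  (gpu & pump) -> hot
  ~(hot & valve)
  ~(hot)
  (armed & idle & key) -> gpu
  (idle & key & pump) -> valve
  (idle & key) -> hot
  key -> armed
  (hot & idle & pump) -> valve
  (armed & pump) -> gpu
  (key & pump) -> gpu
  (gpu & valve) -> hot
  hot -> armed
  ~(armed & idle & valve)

hot = False, armed = False, gpu = False, key = False, pump = False, valve = True, idle = False

Unit clause (~hot) forces hot = False.
In (hot | ~key) only ~key is left, so key = False.
Unit clause (~gpu) forces gpu = False.
Unit clause (valve) forces valve = True.
Set armed = False.
Set pump = False.
Set idle = False.
All clauses satisfied.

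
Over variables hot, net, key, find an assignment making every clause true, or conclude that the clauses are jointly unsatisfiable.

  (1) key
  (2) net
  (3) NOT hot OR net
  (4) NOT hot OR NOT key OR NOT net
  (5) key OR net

Unit clause (key) forces key = True.
Unit clause (net) forces net = True.
In (NOT hot OR NOT key OR NOT net) only NOT hot is left, so hot = False.
Check each clause:
  (key): key holds.
  (net): net holds.
  (NOT hot OR net): NOT hot holds.
  (NOT hot OR NOT key OR NOT net): NOT hot holds.
  (key OR net): key holds.
All clauses satisfied.

hot=F; net=T; key=T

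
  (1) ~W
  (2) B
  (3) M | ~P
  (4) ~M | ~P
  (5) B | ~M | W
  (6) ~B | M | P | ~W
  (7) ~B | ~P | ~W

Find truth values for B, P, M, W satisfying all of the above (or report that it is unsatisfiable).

Unit clause (~W) forces W = False.
Unit clause (B) forces B = True.
Set P = False.
Set M = True.
All clauses satisfied.

B = True, P = False, M = True, W = False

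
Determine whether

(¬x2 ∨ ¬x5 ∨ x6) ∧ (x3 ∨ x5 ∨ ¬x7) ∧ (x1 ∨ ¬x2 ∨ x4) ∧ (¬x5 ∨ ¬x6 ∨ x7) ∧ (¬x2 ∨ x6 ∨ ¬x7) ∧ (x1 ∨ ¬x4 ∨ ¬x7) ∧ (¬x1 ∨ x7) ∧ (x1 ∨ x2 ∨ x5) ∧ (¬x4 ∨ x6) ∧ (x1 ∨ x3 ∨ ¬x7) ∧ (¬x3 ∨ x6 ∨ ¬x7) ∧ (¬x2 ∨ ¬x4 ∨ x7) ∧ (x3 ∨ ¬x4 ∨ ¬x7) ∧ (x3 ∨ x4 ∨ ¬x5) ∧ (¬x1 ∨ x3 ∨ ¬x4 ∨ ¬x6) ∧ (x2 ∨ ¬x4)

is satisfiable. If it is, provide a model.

x1=T, x2=T, x3=T, x4=T, x5=F, x6=T, x7=T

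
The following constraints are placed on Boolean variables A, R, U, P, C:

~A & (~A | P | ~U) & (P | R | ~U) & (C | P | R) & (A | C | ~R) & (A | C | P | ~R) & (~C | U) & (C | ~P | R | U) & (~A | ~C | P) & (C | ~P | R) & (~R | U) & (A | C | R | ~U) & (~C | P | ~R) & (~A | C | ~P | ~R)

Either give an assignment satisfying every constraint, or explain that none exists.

A = False, R = False, U = True, P = True, C = True

Unit clause (~A) forces A = False.
Set R = False.
Set U = True.
  then (P | R | ~U) forces P = True.
  then (C | ~P | R) forces C = True.
All clauses satisfied.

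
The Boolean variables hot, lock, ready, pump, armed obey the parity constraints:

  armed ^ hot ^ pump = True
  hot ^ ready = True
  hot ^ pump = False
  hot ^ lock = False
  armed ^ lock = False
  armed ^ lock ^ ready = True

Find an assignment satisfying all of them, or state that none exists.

Unsatisfiable

Adding constraints 1, 2, 3, 4, 6 mod 2: every variable appears an even number of times on the left, so the left side is 0.
But the right sides sum to 1 (mod 2). 0 ≠ 1 — the system is inconsistent.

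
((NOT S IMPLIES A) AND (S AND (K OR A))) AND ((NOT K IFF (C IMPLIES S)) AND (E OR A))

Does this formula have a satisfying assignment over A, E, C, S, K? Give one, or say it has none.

A: True; E: False; C: False; S: True; K: False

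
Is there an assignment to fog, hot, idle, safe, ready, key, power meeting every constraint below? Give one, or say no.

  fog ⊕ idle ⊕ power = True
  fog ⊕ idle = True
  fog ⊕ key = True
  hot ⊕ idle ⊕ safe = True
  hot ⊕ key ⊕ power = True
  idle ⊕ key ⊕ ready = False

fog = True; hot = True; idle = False; safe = False; ready = False; key = False; power = False

fog ⊕ idle ⊕ power = T ⊕ F ⊕ F = True ✓
fog ⊕ idle = T ⊕ F = True ✓
fog ⊕ key = T ⊕ F = True ✓
hot ⊕ idle ⊕ safe = T ⊕ F ⊕ F = True ✓
hot ⊕ key ⊕ power = T ⊕ F ⊕ F = True ✓
idle ⊕ key ⊕ ready = F ⊕ F ⊕ F = False ✓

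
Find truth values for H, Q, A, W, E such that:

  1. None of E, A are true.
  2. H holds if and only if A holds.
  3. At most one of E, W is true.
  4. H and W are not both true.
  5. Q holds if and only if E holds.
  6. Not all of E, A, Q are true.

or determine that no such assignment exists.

H = False, Q = False, A = False, W = False, E = False

  (1) {E, A}: 0 true — none ✓
  (2) H=F, A=F — same ✓
  (3) {E, W}: 0 true — at most one ✓
  (4) H=F, W=F — not both ✓
  (5) Q=F, E=F — same ✓
  (6) {E, A, Q}: 0/3 true — not all ✓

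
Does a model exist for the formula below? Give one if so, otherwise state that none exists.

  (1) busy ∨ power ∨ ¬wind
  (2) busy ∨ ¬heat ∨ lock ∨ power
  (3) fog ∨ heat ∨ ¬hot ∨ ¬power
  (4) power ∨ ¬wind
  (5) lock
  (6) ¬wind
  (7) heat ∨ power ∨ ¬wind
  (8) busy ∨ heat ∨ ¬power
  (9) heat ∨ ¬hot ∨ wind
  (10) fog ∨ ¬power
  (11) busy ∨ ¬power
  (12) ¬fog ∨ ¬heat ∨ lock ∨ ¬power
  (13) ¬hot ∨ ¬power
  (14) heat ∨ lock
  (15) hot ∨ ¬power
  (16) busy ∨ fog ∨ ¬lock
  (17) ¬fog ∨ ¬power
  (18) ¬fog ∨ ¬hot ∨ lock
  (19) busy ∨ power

wind: False; fog: False; heat: False; power: False; lock: True; busy: True; hot: False

Unit clause (lock) forces lock = True.
Unit clause (¬wind) forces wind = False.
Set fog = False.
  then (fog ∨ ¬power) forces power = False.
  then (busy ∨ fog ∨ ¬lock) forces busy = True.
Set heat = False.
  then (heat ∨ ¬hot ∨ wind) forces hot = False.
All clauses satisfied.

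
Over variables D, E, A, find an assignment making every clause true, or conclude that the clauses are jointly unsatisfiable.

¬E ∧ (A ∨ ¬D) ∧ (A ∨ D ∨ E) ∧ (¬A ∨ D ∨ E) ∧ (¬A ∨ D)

D = True; E = False; A = True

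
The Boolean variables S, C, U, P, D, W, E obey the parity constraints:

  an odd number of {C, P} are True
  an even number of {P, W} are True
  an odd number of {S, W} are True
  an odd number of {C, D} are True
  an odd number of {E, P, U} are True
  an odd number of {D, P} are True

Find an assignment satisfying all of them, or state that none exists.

No satisfying assignment exists.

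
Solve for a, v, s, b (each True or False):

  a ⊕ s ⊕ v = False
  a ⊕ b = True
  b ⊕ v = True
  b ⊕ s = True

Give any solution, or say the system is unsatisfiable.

a = False, v = False, s = False, b = True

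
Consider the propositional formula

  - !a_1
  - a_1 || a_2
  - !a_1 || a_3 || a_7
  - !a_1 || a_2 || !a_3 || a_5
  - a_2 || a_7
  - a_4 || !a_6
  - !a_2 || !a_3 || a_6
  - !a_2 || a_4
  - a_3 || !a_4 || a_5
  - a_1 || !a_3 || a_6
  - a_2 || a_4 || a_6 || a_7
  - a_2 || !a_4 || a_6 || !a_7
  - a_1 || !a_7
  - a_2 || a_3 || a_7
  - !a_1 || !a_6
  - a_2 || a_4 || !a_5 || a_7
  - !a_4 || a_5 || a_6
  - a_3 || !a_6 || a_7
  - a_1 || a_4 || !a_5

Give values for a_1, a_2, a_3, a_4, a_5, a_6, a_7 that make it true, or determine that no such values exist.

Unit clause (!a_1) forces a_1 = False.
In (a_1 || a_2) only a_2 is left, so a_2 = True.
In (!a_2 || a_4) only a_4 is left, so a_4 = True.
In (a_1 || !a_7) only !a_7 is left, so a_7 = False.
Set a_3 = False.
  then (a_3 || !a_4 || a_5) forces a_5 = True.
  then (a_3 || !a_6 || a_7) forces a_6 = False.
All clauses satisfied.

a_1=F, a_2=T, a_3=F, a_4=T, a_5=T, a_6=F, a_7=F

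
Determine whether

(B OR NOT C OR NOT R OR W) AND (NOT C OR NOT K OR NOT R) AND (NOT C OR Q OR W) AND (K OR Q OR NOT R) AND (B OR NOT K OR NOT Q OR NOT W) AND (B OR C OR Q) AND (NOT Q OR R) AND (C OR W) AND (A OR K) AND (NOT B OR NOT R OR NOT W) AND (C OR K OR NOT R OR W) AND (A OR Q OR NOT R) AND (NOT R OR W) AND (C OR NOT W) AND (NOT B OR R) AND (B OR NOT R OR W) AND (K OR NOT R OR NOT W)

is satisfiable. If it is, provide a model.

Try B = True:
  (NOT B OR R) forces R = True.
  (NOT B OR NOT R OR NOT W) forces W = False.
  clause (NOT R OR W) is falsified — backtrack.
So B = False.
Set K = True.
Set A = False.
Set Q = False.
  then (B OR C OR Q) forces C = True.
  then (A OR Q OR NOT R) forces R = False.
  then (NOT C OR Q OR W) forces W = True.
All clauses satisfied.

B = False, K = True, A = False, Q = False, C = True, R = False, W = True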